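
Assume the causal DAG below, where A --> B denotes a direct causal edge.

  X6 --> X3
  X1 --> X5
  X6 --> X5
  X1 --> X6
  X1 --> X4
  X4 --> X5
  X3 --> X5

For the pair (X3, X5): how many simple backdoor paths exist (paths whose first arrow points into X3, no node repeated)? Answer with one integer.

A backdoor path from X3 to X5 is any simple undirected path whose first edge points into X3 (i.e. leaves X3 via a parent).
Parents of X3: {X6}.
Enumerating:
  P1: X3 <- X6 <- X1 -> X4 -> X5
  P2: X3 <- X6 <- X1 -> X5
  P3: X3 <- X6 -> X5
That exhausts the simple backdoor paths. Count: 3.

3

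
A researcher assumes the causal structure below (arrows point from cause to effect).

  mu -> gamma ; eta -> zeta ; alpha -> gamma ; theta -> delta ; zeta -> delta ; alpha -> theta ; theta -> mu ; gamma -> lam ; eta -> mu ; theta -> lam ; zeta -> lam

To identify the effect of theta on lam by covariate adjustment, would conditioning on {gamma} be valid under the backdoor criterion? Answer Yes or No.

Backdoor paths from theta to lam (paths whose first edge points into theta):
  P1: theta <- alpha -> gamma <- mu <- eta -> zeta -> lam
  P2: theta <- alpha -> gamma -> lam
Condition 1 (no descendant of theta in the set): FAILS — gamma is a descendant of theta.
Condition 2 (every backdoor path blocked by {gamma}):
  P1: open — collider(s) gamma are conditioned on (or have a conditioned descendant) and no non-collider on the path is in the set.
  P2: blocked at chain node gamma ∈ conditioning set.
{gamma} does not satisfy the backdoor criterion.

No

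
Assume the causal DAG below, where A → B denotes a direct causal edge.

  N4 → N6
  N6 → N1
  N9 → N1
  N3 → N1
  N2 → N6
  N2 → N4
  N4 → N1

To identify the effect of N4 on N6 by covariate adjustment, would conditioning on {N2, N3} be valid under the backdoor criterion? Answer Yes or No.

Yes

Backdoor paths from N4 to N6 (paths whose first edge points into N4):
  P1: N4 <- N2 -> N6
Condition 1 (no descendant of N4 in the set): holds — descendants of N4 are {N1, N6}; none are in {N2, N3}.
Condition 2 (every backdoor path blocked by {N2, N3}):
  P1: blocked at fork node N2 ∈ conditioning set.
{N2, N3} satisfies the backdoor criterion.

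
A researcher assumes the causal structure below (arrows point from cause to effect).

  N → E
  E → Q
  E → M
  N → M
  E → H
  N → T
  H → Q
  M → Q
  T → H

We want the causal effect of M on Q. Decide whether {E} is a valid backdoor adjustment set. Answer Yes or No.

Backdoor paths from M to Q (paths whose first edge points into M):
  P1: M <- N -> E -> H -> Q
  P2: M <- N -> E -> Q
  P3: M <- N -> T -> H <- E -> Q
  P4: M <- N -> T -> H -> Q
  P5: M <- E <- N -> T -> H -> Q
  P6: M <- E -> H -> Q
  P7: M <- E -> Q
Condition 1 (no descendant of M in the set): holds — descendants of M are {Q}; none are in {E}.
Condition 2 (every backdoor path blocked by {E}):
  P1: blocked at chain node E ∈ conditioning set.
  P2: blocked at chain node E ∈ conditioning set.
  P3: blocked at collider H (neither it nor any descendant is in the conditioning set).
  P4: open — no interior node is in the conditioning set.
  P5: blocked at chain node E ∈ conditioning set.
  P6: blocked at fork node E ∈ conditioning set.
  P7: blocked at fork node E ∈ conditioning set.
{E} does not satisfy the backdoor criterion.

No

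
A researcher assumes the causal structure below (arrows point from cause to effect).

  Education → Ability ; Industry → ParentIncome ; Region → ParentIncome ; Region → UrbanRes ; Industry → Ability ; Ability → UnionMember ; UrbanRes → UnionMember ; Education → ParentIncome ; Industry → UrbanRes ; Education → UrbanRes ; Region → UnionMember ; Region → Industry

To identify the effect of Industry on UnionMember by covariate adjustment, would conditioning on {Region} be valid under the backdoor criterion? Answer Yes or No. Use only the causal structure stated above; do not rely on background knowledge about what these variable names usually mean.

Yes

Backdoor paths from Industry to UnionMember (paths whose first edge points into Industry):
  P1: Industry <- Region -> UrbanRes <- Education -> Ability -> UnionMember
  P2: Industry <- Region -> UrbanRes -> UnionMember
  P3: Industry <- Region -> UnionMember
  P4: Industry <- Region -> ParentIncome <- Education -> UrbanRes -> UnionMember
  P5: Industry <- Region -> ParentIncome <- Education -> Ability -> UnionMember
Condition 1 (no descendant of Industry in the set): holds — descendants of Industry are {Ability, ParentIncome, UnionMember, UrbanRes}; none are in {Region}.
Condition 2 (every backdoor path blocked by {Region}):
  P1: blocked at fork node Region ∈ conditioning set.
  P2: blocked at fork node Region ∈ conditioning set.
  P3: blocked at fork node Region ∈ conditioning set.
  P4: blocked at fork node Region ∈ conditioning set.
  P5: blocked at fork node Region ∈ conditioning set.
{Region} satisfies the backdoor criterion.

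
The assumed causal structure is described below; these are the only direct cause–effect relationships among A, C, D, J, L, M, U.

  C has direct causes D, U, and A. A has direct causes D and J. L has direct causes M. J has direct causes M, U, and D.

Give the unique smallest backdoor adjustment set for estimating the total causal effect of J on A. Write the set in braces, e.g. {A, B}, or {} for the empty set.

Variables eligible for adjustment (non-descendants of J, excluding J and A): {D, L, M, U}.
Backdoor paths from J to A:
  P1: J <- U -> C <- D -> A
  P2: J <- U -> C <- A
  P3: J <- D -> A
  P4: J <- D -> C <- A
The empty set is not sufficient: P3 (J <- D -> A) has no collider blocking it and no conditioned non-collider, so it is open.
Try {D}:
  P1: blocked at collider C (neither it nor any descendant is in the conditioning set).
  P2: blocked at collider C (neither it nor any descendant is in the conditioning set).
  P3: blocked at fork node D ∈ conditioning set.
  P4: blocked at fork node D ∈ conditioning set.
{D} contains no descendant of J and blocks every backdoor path.
No other singleton works — e.g. {U} leaves P3 open — so {D} is the unique smallest valid adjustment set.

{D}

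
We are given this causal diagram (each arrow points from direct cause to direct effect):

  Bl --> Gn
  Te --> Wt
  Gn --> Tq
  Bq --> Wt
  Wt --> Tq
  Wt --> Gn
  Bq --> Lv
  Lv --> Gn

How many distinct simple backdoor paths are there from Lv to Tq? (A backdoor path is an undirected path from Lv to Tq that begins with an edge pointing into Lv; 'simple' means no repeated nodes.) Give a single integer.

2

A backdoor path from Lv to Tq is any simple undirected path whose first edge points into Lv (i.e. leaves Lv via a parent).
Parents of Lv: {Bq}.
Enumerating:
  P1: Lv <- Bq -> Wt -> Gn -> Tq
  P2: Lv <- Bq -> Wt -> Tq
That exhausts the simple backdoor paths. Count: 2.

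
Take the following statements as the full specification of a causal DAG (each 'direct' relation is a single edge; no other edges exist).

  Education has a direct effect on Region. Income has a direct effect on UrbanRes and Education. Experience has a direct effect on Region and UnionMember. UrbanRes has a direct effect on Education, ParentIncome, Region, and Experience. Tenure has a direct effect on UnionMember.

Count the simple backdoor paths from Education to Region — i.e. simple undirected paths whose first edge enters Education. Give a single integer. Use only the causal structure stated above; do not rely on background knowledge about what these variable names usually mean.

A backdoor path from Education to Region is any simple undirected path whose first edge points into Education (i.e. leaves Education via a parent).
Parents of Education: {Income, UrbanRes}.
Enumerating:
  P1: Education <- Income -> UrbanRes -> Experience -> Region
  P2: Education <- Income -> UrbanRes -> Region
  P3: Education <- UrbanRes -> Experience -> Region
  P4: Education <- UrbanRes -> Region
That exhausts the simple backdoor paths. Count: 4.

4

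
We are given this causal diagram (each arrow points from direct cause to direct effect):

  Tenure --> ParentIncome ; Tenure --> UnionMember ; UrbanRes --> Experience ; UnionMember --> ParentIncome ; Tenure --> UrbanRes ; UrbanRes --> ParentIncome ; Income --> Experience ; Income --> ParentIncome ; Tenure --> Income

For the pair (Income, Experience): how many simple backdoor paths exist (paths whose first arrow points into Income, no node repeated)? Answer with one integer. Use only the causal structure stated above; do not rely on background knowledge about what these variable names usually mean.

3

A backdoor path from Income to Experience is any simple undirected path whose first edge points into Income (i.e. leaves Income via a parent).
Parents of Income: {Tenure}.
Enumerating:
  P1: Income <- Tenure -> UrbanRes -> Experience
  P2: Income <- Tenure -> UnionMember -> ParentIncome <- UrbanRes -> Experience
  P3: Income <- Tenure -> ParentIncome <- UrbanRes -> Experience
That exhausts the simple backdoor paths. Count: 3.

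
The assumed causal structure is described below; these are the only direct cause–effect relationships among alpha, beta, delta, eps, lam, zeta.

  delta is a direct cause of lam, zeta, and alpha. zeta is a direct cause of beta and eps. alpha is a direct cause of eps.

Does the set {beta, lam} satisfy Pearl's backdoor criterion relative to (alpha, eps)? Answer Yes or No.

Backdoor paths from alpha to eps (paths whose first edge points into alpha):
  P1: alpha <- delta -> zeta -> eps
Condition 1 (no descendant of alpha in the set): holds — descendants of alpha are {eps}; none are in {beta, lam}.
Condition 2 (every backdoor path blocked by {beta, lam}):
  P1: open — no interior node is in the conditioning set.
{beta, lam} does not satisfy the backdoor criterion.

No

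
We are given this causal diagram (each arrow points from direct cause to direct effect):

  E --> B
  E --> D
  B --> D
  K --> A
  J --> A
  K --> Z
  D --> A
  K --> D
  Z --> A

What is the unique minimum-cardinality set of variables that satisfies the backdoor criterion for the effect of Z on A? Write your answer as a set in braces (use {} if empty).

Variables eligible for adjustment (non-descendants of Z, excluding Z and A): {B, D, E, J, K}.
Backdoor paths from Z to A:
  P1: Z <- K -> D -> A
  P2: Z <- K -> A
The empty set is not sufficient: P1 (Z <- K -> D -> A) has no collider blocking it and no conditioned non-collider, so it is open.
Try {K}:
  P1: blocked at fork node K ∈ conditioning set.
  P2: blocked at fork node K ∈ conditioning set.
{K} contains no descendant of Z and blocks every backdoor path.
No other singleton works — e.g. {E} leaves P1 open — so {K} is the unique smallest valid adjustment set.

{K}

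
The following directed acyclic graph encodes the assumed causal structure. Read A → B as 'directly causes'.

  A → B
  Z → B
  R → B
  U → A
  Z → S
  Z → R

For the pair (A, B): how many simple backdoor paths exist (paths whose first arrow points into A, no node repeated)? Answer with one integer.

A backdoor path from A to B is any simple undirected path whose first edge points into A (i.e. leaves A via a parent).
Parents of A: {U}.
No simple path from any parent of A reaches B without revisiting A, so there are no backdoor paths.

0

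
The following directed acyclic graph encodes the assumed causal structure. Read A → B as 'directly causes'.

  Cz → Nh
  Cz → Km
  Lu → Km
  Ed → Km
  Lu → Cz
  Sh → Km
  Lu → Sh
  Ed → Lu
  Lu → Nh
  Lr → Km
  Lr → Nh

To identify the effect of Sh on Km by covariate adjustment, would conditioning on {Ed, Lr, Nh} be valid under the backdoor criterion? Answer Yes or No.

No

Backdoor paths from Sh to Km (paths whose first edge points into Sh):
  P1: Sh <- Lu <- Ed -> Km
  P2: Sh <- Lu -> Cz -> Km
  P3: Sh <- Lu -> Cz -> Nh <- Lr -> Km
  P4: Sh <- Lu -> Km
  P5: Sh <- Lu -> Nh <- Lr -> Km
  P6: Sh <- Lu -> Nh <- Cz -> Km
Condition 1 (no descendant of Sh in the set): holds — descendants of Sh are {Km}; none are in {Ed, Lr, Nh}.
Condition 2 (every backdoor path blocked by {Ed, Lr, Nh}):
  P1: blocked at fork node Ed ∈ conditioning set.
  P2: open — no interior node is in the conditioning set.
  P3: blocked at fork node Lr ∈ conditioning set.
  P4: open — no interior node is in the conditioning set.
  P5: blocked at fork node Lr ∈ conditioning set.
  P6: open — collider(s) Nh are conditioned on (or have a conditioned descendant) and no non-collider on the path is in the set.
{Ed, Lr, Nh} does not satisfy the backdoor criterion.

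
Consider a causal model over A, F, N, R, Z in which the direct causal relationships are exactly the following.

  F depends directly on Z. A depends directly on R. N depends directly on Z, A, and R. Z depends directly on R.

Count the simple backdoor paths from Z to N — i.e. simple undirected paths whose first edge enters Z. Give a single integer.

A backdoor path from Z to N is any simple undirected path whose first edge points into Z (i.e. leaves Z via a parent).
Parents of Z: {R}.
Enumerating:
  P1: Z <- R -> A -> N
  P2: Z <- R -> N
That exhausts the simple backdoor paths. Count: 2.

2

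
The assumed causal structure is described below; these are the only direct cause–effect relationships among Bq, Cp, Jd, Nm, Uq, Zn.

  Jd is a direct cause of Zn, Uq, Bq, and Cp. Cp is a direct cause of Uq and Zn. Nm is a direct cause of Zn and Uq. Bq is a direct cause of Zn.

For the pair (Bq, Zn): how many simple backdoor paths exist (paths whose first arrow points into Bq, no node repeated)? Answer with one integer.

5

A backdoor path from Bq to Zn is any simple undirected path whose first edge points into Bq (i.e. leaves Bq via a parent).
Parents of Bq: {Jd}.
Enumerating:
  P1: Bq <- Jd -> Cp -> Uq <- Nm -> Zn
  P2: Bq <- Jd -> Cp -> Zn
  P3: Bq <- Jd -> Uq <- Cp -> Zn
  P4: Bq <- Jd -> Uq <- Nm -> Zn
  P5: Bq <- Jd -> Zn
That exhausts the simple backdoor paths. Count: 5.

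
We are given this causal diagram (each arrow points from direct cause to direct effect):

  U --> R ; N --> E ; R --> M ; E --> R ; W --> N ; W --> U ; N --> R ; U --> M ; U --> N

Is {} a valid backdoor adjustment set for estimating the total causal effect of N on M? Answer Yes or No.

No

Backdoor paths from N to M (paths whose first edge points into N):
  P1: N <- W -> U -> R -> M
  P2: N <- W -> U -> M
  P3: N <- U -> R -> M
  P4: N <- U -> M
Condition 1 (no descendant of N in the set): holds — descendants of N are {E, M, R}; none are in {}.
Condition 2 (every backdoor path blocked by {}):
  P1: open — no interior node is in the conditioning set.
  P2: open — no interior node is in the conditioning set.
  P3: open — no interior node is in the conditioning set.
  P4: open — no interior node is in the conditioning set.
{} does not satisfy the backdoor criterion.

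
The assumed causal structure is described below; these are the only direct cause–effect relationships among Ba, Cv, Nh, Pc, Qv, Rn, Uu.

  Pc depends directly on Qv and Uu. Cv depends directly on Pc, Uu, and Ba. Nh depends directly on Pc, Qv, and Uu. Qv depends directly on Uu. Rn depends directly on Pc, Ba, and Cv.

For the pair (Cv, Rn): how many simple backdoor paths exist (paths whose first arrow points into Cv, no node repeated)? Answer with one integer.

7

A backdoor path from Cv to Rn is any simple undirected path whose first edge points into Cv (i.e. leaves Cv via a parent).
Parents of Cv: {Ba, Pc, Uu}.
Enumerating:
  P1: Cv <- Uu -> Qv -> Pc -> Rn
  P2: Cv <- Uu -> Qv -> Nh <- Pc -> Rn
  P3: Cv <- Uu -> Pc -> Rn
  P4: Cv <- Uu -> Nh <- Qv -> Pc -> Rn
  P5: Cv <- Uu -> Nh <- Pc -> Rn
  P6: Cv <- Pc -> Rn
  P7: Cv <- Ba -> Rn
That exhausts the simple backdoor paths. Count: 7.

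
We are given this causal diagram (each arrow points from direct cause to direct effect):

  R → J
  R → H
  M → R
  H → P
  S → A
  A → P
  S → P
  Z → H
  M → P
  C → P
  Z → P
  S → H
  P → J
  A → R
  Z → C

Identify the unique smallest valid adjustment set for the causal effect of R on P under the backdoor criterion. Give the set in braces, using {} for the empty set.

Variables eligible for adjustment (non-descendants of R, excluding R and P): {A, C, M, S, Z}.
Backdoor paths from R to P:
  P1: R <- M -> P
  P2: R <- A <- S -> H <- Z -> C -> P
  P3: R <- A <- S -> H <- Z -> P
  P4: R <- A <- S -> H -> P
  P5: R <- A <- S -> P
  P6: R <- A -> P
The empty set is not sufficient: P1 (R <- M -> P) has no collider blocking it and no conditioned non-collider, so it is open.
Try {A, M}:
  P1: blocked at fork node M ∈ conditioning set.
  P2: blocked at chain node A ∈ conditioning set.
  P3: blocked at chain node A ∈ conditioning set.
  P4: blocked at chain node A ∈ conditioning set.
  P5: blocked at chain node A ∈ conditioning set.
  P6: blocked at fork node A ∈ conditioning set.
{A, M} contains no descendant of R and blocks every backdoor path.
Every element of {A, M} is needed (dropping A leaves P4 open; dropping M leaves P1 open), so no proper subset is valid.
Among all size-2 subsets of the eligible variables, only {A, M} blocks every backdoor path, so it is the unique smallest valid adjustment set.

{A, M}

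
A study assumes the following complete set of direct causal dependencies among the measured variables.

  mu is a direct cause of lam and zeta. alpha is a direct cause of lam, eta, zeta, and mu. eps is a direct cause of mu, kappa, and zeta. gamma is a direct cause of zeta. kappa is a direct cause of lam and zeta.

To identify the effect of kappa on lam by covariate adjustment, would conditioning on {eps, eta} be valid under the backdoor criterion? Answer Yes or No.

Backdoor paths from kappa to lam (paths whose first edge points into kappa):
  P1: kappa <- eps -> mu <- alpha -> lam
  P2: kappa <- eps -> mu -> zeta <- alpha -> lam
  P3: kappa <- eps -> mu -> lam
  P4: kappa <- eps -> zeta <- alpha -> mu -> lam
  P5: kappa <- eps -> zeta <- alpha -> lam
  P6: kappa <- eps -> zeta <- mu <- alpha -> lam
  P7: kappa <- eps -> zeta <- mu -> lam
Condition 1 (no descendant of kappa in the set): holds — descendants of kappa are {lam, zeta}; none are in {eps, eta}.
Condition 2 (every backdoor path blocked by {eps, eta}):
  P1: blocked at fork node eps ∈ conditioning set.
  P2: blocked at fork node eps ∈ conditioning set.
  P3: blocked at fork node eps ∈ conditioning set.
  P4: blocked at fork node eps ∈ conditioning set.
  P5: blocked at fork node eps ∈ conditioning set.
  P6: blocked at fork node eps ∈ conditioning set.
  P7: blocked at fork node eps ∈ conditioning set.
{eps, eta} satisfies the backdoor criterion.

Yes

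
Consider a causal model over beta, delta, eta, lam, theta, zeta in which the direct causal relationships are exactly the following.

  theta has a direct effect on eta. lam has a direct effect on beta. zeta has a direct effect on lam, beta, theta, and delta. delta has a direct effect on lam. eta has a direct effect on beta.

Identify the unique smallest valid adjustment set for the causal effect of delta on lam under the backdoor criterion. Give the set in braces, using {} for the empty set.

{zeta}

Variables eligible for adjustment (non-descendants of delta, excluding delta and lam): {eta, theta, zeta}.
Backdoor paths from delta to lam:
  P1: delta <- zeta -> theta -> eta -> beta <- lam
  P2: delta <- zeta -> lam
  P3: delta <- zeta -> beta <- lam
The empty set is not sufficient: P2 (delta <- zeta -> lam) has no collider blocking it and no conditioned non-collider, so it is open.
Try {zeta}:
  P1: blocked at fork node zeta ∈ conditioning set.
  P2: blocked at fork node zeta ∈ conditioning set.
  P3: blocked at fork node zeta ∈ conditioning set.
{zeta} contains no descendant of delta and blocks every backdoor path.
No other singleton works — e.g. {theta} leaves P2 open — so {zeta} is the unique smallest valid adjustment set.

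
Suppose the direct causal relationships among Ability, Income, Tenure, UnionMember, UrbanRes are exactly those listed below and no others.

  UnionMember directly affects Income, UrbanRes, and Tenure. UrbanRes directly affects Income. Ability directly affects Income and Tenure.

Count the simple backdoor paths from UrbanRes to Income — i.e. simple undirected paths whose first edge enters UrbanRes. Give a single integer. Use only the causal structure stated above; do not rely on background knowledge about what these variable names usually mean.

2

A backdoor path from UrbanRes to Income is any simple undirected path whose first edge points into UrbanRes (i.e. leaves UrbanRes via a parent).
Parents of UrbanRes: {UnionMember}.
Enumerating:
  P1: UrbanRes <- UnionMember -> Tenure <- Ability -> Income
  P2: UrbanRes <- UnionMember -> Income
That exhausts the simple backdoor paths. Count: 2.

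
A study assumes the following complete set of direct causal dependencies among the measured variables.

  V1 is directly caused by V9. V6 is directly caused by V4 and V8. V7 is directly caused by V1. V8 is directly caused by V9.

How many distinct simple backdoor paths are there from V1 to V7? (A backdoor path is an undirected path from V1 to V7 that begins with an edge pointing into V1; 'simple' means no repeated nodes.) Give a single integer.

A backdoor path from V1 to V7 is any simple undirected path whose first edge points into V1 (i.e. leaves V1 via a parent).
Parents of V1: {V9}.
No simple path from any parent of V1 reaches V7 without revisiting V1, so there are no backdoor paths.

0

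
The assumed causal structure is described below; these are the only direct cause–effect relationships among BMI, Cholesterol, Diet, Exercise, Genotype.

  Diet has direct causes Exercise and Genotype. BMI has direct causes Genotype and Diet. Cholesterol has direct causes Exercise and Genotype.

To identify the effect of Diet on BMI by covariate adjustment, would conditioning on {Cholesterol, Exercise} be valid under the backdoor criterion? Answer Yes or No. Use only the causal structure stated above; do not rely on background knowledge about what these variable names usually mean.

Backdoor paths from Diet to BMI (paths whose first edge points into Diet):
  P1: Diet <- Exercise -> Cholesterol <- Genotype -> BMI
  P2: Diet <- Genotype -> BMI
Condition 1 (no descendant of Diet in the set): holds — descendants of Diet are {BMI}; none are in {Cholesterol, Exercise}.
Condition 2 (every backdoor path blocked by {Cholesterol, Exercise}):
  P1: blocked at fork node Exercise ∈ conditioning set.
  P2: open — no interior node is in the conditioning set.
{Cholesterol, Exercise} does not satisfy the backdoor criterion.

No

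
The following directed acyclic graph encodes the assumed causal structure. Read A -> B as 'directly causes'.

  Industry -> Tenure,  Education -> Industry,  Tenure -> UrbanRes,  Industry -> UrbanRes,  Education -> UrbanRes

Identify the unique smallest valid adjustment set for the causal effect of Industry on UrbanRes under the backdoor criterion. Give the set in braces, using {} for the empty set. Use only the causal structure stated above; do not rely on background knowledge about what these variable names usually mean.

{Education}

Variables eligible for adjustment (non-descendants of Industry, excluding Industry and UrbanRes): {Education}.
Backdoor paths from Industry to UrbanRes:
  P1: Industry <- Education -> UrbanRes
The empty set is not sufficient: P1 (Industry <- Education -> UrbanRes) has no collider blocking it and no conditioned non-collider, so it is open.
Try {Education}:
  P1: blocked at fork node Education ∈ conditioning set.
{Education} contains no descendant of Industry and blocks every backdoor path.
{Education} is the unique smallest valid adjustment set.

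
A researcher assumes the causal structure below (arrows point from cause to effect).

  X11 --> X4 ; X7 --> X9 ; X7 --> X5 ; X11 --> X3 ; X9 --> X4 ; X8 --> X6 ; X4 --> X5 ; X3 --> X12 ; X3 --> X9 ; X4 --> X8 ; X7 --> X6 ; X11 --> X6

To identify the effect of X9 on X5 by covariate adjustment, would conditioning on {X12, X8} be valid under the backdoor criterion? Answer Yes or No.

No

Backdoor paths from X9 to X5 (paths whose first edge points into X9):
  P1: X9 <- X3 <- X11 -> X4 -> X5
  P2: X9 <- X3 <- X11 -> X4 -> X8 -> X6 <- X7 -> X5
  P3: X9 <- X3 <- X11 -> X6 <- X7 -> X5
  P4: X9 <- X3 <- X11 -> X6 <- X8 <- X4 -> X5
  P5: X9 <- X7 -> X5
  P6: X9 <- X7 -> X6 <- X11 -> X4 -> X5
  P7: X9 <- X7 -> X6 <- X8 <- X4 -> X5
Condition 1 (no descendant of X9 in the set): FAILS — X8 is a descendant of X9.
Condition 2 (every backdoor path blocked by {X12, X8}):
  P1: open — no interior node is in the conditioning set.
  P2: blocked at chain node X8 ∈ conditioning set.
  P3: blocked at collider X6 (neither it nor any descendant is in the conditioning set).
  P4: blocked at collider X6 (neither it nor any descendant is in the conditioning set).
  P5: open — no interior node is in the conditioning set.
  P6: blocked at collider X6 (neither it nor any descendant is in the conditioning set).
  P7: blocked at collider X6 (neither it nor any descendant is in the conditioning set).
{X12, X8} does not satisfy the backdoor criterion.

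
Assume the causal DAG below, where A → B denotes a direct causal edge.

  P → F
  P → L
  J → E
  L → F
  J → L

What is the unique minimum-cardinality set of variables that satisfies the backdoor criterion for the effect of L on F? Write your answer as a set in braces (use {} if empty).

Variables eligible for adjustment (non-descendants of L, excluding L and F): {E, J, P}.
Backdoor paths from L to F:
  P1: L <- P -> F
The empty set is not sufficient: P1 (L <- P -> F) has no collider blocking it and no conditioned non-collider, so it is open.
Try {P}:
  P1: blocked at fork node P ∈ conditioning set.
{P} contains no descendant of L and blocks every backdoor path.
No other singleton works — e.g. {J} leaves P1 open — so {P} is the unique smallest valid adjustment set.

{P}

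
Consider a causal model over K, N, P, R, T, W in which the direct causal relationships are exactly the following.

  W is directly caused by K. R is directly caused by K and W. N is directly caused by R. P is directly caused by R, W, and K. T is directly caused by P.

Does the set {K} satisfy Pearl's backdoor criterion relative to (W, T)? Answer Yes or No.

Backdoor paths from W to T (paths whose first edge points into W):
  P1: W <- K -> R -> P -> T
  P2: W <- K -> P -> T
Condition 1 (no descendant of W in the set): holds — descendants of W are {N, P, R, T}; none are in {K}.
Condition 2 (every backdoor path blocked by {K}):
  P1: blocked at fork node K ∈ conditioning set.
  P2: blocked at fork node K ∈ conditioning set.
{K} satisfies the backdoor criterion.

Yes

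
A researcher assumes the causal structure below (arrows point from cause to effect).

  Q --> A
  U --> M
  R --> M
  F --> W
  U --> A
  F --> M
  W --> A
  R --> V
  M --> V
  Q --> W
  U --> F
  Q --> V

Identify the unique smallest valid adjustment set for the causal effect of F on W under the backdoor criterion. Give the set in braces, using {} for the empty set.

{}

Variables eligible for adjustment (non-descendants of F, excluding F and W): {Q, R, U}.
Backdoor paths from F to W:
  P1: F <- U -> M <- R -> V <- Q -> W
  P2: F <- U -> M <- R -> V <- Q -> A <- W
  P3: F <- U -> M -> V <- Q -> W
  P4: F <- U -> M -> V <- Q -> A <- W
  P5: F <- U -> A <- Q -> W
  P6: F <- U -> A <- W
Each backdoor path contains an unconditioned collider, so every path is already blocked with the empty conditioning set:
  P1: blocked at collider M (neither it nor any descendant is in the conditioning set).
  P2: blocked at collider M (neither it nor any descendant is in the conditioning set).
  P3: blocked at collider V (neither it nor any descendant is in the conditioning set).
  P4: blocked at collider V (neither it nor any descendant is in the conditioning set).
  P5: blocked at collider A (neither it nor any descendant is in the conditioning set).
  P6: blocked at collider A (neither it nor any descendant is in the conditioning set).
The empty set is therefore the unique smallest valid set.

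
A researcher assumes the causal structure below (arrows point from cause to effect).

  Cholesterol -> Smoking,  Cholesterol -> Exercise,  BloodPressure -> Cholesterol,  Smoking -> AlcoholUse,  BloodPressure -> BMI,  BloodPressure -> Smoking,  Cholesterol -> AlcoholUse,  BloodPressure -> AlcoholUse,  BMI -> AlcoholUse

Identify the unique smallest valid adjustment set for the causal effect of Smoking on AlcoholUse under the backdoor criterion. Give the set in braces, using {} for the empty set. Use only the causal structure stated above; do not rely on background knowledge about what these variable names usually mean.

{BloodPressure, Cholesterol}

Variables eligible for adjustment (non-descendants of Smoking, excluding Smoking and AlcoholUse): {BMI, BloodPressure, Cholesterol, Exercise}.
Backdoor paths from Smoking to AlcoholUse:
  P1: Smoking <- BloodPressure -> Cholesterol -> AlcoholUse
  P2: Smoking <- BloodPressure -> BMI -> AlcoholUse
  P3: Smoking <- BloodPressure -> AlcoholUse
  P4: Smoking <- Cholesterol <- BloodPressure -> BMI -> AlcoholUse
  P5: Smoking <- Cholesterol <- BloodPressure -> AlcoholUse
  P6: Smoking <- Cholesterol -> AlcoholUse
The empty set is not sufficient: P1 (Smoking <- BloodPressure -> Cholesterol -> AlcoholUse) has no collider blocking it and no conditioned non-collider, so it is open.
Try {BloodPressure, Cholesterol}:
  P1: blocked at fork node BloodPressure ∈ conditioning set.
  P2: blocked at fork node BloodPressure ∈ conditioning set.
  P3: blocked at fork node BloodPressure ∈ conditioning set.
  P4: blocked at chain node Cholesterol ∈ conditioning set.
  P5: blocked at chain node Cholesterol ∈ conditioning set.
  P6: blocked at fork node Cholesterol ∈ conditioning set.
{BloodPressure, Cholesterol} contains no descendant of Smoking and blocks every backdoor path.
Every element of {BloodPressure, Cholesterol} is needed (dropping BloodPressure leaves P2 open; dropping Cholesterol leaves P6 open), so no proper subset is valid.
Among all size-2 subsets of the eligible variables, only {BloodPressure, Cholesterol} blocks every backdoor path, so it is the unique smallest valid adjustment set.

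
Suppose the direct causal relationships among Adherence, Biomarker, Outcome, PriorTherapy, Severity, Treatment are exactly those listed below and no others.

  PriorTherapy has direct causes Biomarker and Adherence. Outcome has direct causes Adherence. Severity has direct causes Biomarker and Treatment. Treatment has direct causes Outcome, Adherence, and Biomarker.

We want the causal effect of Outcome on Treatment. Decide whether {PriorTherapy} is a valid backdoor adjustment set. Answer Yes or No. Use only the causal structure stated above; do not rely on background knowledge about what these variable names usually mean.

Backdoor paths from Outcome to Treatment (paths whose first edge points into Outcome):
  P1: Outcome <- Adherence -> Treatment
  P2: Outcome <- Adherence -> PriorTherapy <- Biomarker -> Treatment
  P3: Outcome <- Adherence -> PriorTherapy <- Biomarker -> Severity <- Treatment
Condition 1 (no descendant of Outcome in the set): holds — descendants of Outcome are {Severity, Treatment}; none are in {PriorTherapy}.
Condition 2 (every backdoor path blocked by {PriorTherapy}):
  P1: open — no interior node is in the conditioning set.
  P2: open — collider(s) PriorTherapy are conditioned on (or have a conditioned descendant) and no non-collider on the path is in the set.
  P3: blocked at collider Severity (neither it nor any descendant is in the conditioning set).
{PriorTherapy} does not satisfy the backdoor criterion.

No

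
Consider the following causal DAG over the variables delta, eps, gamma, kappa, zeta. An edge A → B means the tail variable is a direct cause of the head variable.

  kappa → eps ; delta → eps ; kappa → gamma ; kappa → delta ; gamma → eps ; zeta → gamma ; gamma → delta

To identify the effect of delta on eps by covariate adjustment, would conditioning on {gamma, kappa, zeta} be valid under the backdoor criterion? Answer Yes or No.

Yes

Backdoor paths from delta to eps (paths whose first edge points into delta):
  P1: delta <- kappa -> gamma -> eps
  P2: delta <- kappa -> eps
  P3: delta <- gamma <- kappa -> eps
  P4: delta <- gamma -> eps
Condition 1 (no descendant of delta in the set): holds — descendants of delta are {eps}; none are in {gamma, kappa, zeta}.
Condition 2 (every backdoor path blocked by {gamma, kappa, zeta}):
  P1: blocked at fork node kappa ∈ conditioning set.
  P2: blocked at fork node kappa ∈ conditioning set.
  P3: blocked at chain node gamma ∈ conditioning set.
  P4: blocked at fork node gamma ∈ conditioning set.
{gamma, kappa, zeta} satisfies the backdoor criterion.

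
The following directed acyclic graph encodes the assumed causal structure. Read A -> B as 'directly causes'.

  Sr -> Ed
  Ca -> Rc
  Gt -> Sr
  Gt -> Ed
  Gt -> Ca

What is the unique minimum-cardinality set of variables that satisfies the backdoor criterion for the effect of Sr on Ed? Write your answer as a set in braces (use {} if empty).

Variables eligible for adjustment (non-descendants of Sr, excluding Sr and Ed): {Ca, Gt, Rc}.
Backdoor paths from Sr to Ed:
  P1: Sr <- Gt -> Ed
The empty set is not sufficient: P1 (Sr <- Gt -> Ed) has no collider blocking it and no conditioned non-collider, so it is open.
Try {Gt}:
  P1: blocked at fork node Gt ∈ conditioning set.
{Gt} contains no descendant of Sr and blocks every backdoor path.
No other singleton works — e.g. {Ca} leaves P1 open — so {Gt} is the unique smallest valid adjustment set.

{Gt}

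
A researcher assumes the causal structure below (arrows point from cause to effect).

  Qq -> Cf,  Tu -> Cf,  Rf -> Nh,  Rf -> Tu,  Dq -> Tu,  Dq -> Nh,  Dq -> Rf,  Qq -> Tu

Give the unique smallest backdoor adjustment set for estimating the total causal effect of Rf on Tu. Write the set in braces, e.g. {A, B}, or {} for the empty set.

{Dq}

Variables eligible for adjustment (non-descendants of Rf, excluding Rf and Tu): {Dq, Qq}.
Backdoor paths from Rf to Tu:
  P1: Rf <- Dq -> Tu
The empty set is not sufficient: P1 (Rf <- Dq -> Tu) has no collider blocking it and no conditioned non-collider, so it is open.
Try {Dq}:
  P1: blocked at fork node Dq ∈ conditioning set.
{Dq} contains no descendant of Rf and blocks every backdoor path.
No other singleton works — e.g. {Qq} leaves P1 open — so {Dq} is the unique smallest valid adjustment set.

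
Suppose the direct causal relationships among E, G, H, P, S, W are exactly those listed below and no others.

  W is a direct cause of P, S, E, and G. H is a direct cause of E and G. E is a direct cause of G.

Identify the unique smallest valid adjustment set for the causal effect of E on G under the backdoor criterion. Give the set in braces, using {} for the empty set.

{H, W}

Variables eligible for adjustment (non-descendants of E, excluding E and G): {H, P, S, W}.
Backdoor paths from E to G:
  P1: E <- W -> G
  P2: E <- H -> G
The empty set is not sufficient: P1 (E <- W -> G) has no collider blocking it and no conditioned non-collider, so it is open.
Try {H, W}:
  P1: blocked at fork node W ∈ conditioning set.
  P2: blocked at fork node H ∈ conditioning set.
{H, W} contains no descendant of E and blocks every backdoor path.
Every element of {H, W} is needed (dropping H leaves P2 open; dropping W leaves P1 open), so no proper subset is valid.
Among all size-2 subsets of the eligible variables, only {H, W} blocks every backdoor path, so it is the unique smallest valid adjustment set.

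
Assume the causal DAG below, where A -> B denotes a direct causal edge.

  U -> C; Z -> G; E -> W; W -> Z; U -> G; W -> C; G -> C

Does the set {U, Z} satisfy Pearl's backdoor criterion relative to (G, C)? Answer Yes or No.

Backdoor paths from G to C (paths whose first edge points into G):
  P1: G <- U -> C
  P2: G <- Z <- W -> C
Condition 1 (no descendant of G in the set): holds — descendants of G are {C}; none are in {U, Z}.
Condition 2 (every backdoor path blocked by {U, Z}):
  P1: blocked at fork node U ∈ conditioning set.
  P2: blocked at chain node Z ∈ conditioning set.
{U, Z} satisfies the backdoor criterion.

Yes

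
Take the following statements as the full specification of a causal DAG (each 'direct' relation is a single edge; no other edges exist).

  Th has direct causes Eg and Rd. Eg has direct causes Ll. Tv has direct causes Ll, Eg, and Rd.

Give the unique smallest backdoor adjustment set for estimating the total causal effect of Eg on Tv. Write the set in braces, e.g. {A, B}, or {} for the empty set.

{Ll}

Variables eligible for adjustment (non-descendants of Eg, excluding Eg and Tv): {Ll, Rd}.
Backdoor paths from Eg to Tv:
  P1: Eg <- Ll -> Tv
The empty set is not sufficient: P1 (Eg <- Ll -> Tv) has no collider blocking it and no conditioned non-collider, so it is open.
Try {Ll}:
  P1: blocked at fork node Ll ∈ conditioning set.
{Ll} contains no descendant of Eg and blocks every backdoor path.
No other singleton works — e.g. {Rd} leaves P1 open — so {Ll} is the unique smallest valid adjustment set.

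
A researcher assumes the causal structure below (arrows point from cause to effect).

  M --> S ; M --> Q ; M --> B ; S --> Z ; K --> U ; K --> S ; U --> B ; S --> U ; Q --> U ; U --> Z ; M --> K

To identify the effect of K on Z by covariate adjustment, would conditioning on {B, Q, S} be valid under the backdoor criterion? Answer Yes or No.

Backdoor paths from K to Z (paths whose first edge points into K):
  P1: K <- M -> Q -> U <- S -> Z
  P2: K <- M -> Q -> U -> Z
  P3: K <- M -> S -> U -> Z
  P4: K <- M -> S -> Z
  P5: K <- M -> B <- U <- S -> Z
  P6: K <- M -> B <- U -> Z
Condition 1 (no descendant of K in the set): FAILS — B and S are descendants of K.
Condition 2 (every backdoor path blocked by {B, Q, S}):
  P1: blocked at chain node Q ∈ conditioning set.
  P2: blocked at chain node Q ∈ conditioning set.
  P3: blocked at chain node S ∈ conditioning set.
  P4: blocked at chain node S ∈ conditioning set.
  P5: blocked at fork node S ∈ conditioning set.
  P6: open — collider(s) B are conditioned on (or have a conditioned descendant) and no non-collider on the path is in the set.
{B, Q, S} does not satisfy the backdoor criterion.

No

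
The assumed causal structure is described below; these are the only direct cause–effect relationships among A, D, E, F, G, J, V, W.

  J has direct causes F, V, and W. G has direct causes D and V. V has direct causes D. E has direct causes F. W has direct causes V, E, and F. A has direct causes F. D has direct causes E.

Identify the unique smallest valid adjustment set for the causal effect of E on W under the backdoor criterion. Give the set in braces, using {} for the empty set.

Variables eligible for adjustment (non-descendants of E, excluding E and W): {A, F}.
Backdoor paths from E to W:
  P1: E <- F -> W
  P2: E <- F -> J <- V -> W
  P3: E <- F -> J <- W
The empty set is not sufficient: P1 (E <- F -> W) has no collider blocking it and no conditioned non-collider, so it is open.
Try {F}:
  P1: blocked at fork node F ∈ conditioning set.
  P2: blocked at fork node F ∈ conditioning set.
  P3: blocked at fork node F ∈ conditioning set.
{F} contains no descendant of E and blocks every backdoor path.
No other singleton works — e.g. {A} leaves P1 open — so {F} is the unique smallest valid adjustment set.

{F}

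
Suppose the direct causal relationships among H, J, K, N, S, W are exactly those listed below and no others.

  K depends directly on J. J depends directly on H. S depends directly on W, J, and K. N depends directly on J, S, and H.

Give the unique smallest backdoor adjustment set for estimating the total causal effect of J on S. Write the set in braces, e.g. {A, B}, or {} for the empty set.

{}

Variables eligible for adjustment (non-descendants of J, excluding J and S): {H, W}.
Backdoor paths from J to S:
  P1: J <- H -> N <- S
Each backdoor path contains an unconditioned collider, so every path is already blocked with the empty conditioning set:
  P1: blocked at collider N (neither it nor any descendant is in the conditioning set).
The empty set is therefore the unique smallest valid set.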